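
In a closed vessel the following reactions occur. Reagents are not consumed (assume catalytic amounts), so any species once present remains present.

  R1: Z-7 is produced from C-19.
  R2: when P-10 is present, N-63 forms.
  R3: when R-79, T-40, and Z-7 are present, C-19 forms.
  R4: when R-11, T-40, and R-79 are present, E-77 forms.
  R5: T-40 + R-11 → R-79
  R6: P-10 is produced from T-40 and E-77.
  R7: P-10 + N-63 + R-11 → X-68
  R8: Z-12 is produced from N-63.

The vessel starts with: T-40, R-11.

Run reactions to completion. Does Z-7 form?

Z-7 would need C-19 (R1), but C-19 never forms.

No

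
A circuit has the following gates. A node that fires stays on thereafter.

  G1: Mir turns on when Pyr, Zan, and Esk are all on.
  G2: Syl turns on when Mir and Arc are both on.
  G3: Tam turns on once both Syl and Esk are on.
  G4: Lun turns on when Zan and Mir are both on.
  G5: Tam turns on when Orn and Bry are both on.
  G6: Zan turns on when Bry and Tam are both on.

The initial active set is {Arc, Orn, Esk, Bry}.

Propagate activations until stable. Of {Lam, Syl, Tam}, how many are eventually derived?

1

Orn and Bry are on, so Tam turns on (G5).
No rule produces Lam, and it is not given.
Syl would need Mir and Arc (G2), but Mir never turns on.
Tam: reached.
Reached: Tam — 1 of the 3.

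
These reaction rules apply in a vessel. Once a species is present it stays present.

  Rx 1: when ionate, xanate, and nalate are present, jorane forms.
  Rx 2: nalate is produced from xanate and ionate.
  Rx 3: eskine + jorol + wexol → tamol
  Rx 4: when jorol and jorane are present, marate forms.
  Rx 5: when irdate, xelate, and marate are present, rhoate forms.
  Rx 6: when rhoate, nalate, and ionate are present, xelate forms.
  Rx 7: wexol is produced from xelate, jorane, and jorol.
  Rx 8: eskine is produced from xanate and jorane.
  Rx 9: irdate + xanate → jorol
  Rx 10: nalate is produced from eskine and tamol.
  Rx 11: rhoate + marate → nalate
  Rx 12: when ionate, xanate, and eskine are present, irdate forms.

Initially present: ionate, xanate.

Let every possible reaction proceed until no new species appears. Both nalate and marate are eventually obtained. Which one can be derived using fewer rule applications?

nalate

nalate: xanate and ionate present → nalate forms (Rx 2). [1 rule application]
marate: xanate and ionate present → nalate forms (Rx 2). ionate, xanate, and nalate present → jorane forms (Rx 1). xanate and jorane present → eskine forms (Rx 8). ionate, xanate, and eskine present → irdate forms (Rx 12). irdate and xanate present → jorol forms (Rx 9). jorol and jorane present → marate forms (Rx 4). [6 rule applications]
nalate needs fewer.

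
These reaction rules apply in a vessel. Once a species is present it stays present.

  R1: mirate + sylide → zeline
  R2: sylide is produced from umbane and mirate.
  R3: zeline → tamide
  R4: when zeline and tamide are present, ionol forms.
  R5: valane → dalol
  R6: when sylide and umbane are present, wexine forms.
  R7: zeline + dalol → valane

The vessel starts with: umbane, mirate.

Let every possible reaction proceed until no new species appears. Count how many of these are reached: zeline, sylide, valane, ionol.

3

umbane and mirate present → sylide forms (R2).
mirate and sylide present → zeline forms (R1).
zeline present → tamide forms (R3).
zeline and tamide present → ionol forms (R4).
zeline: reached.
sylide: reached.
valane would need zeline and dalol (R7), but dalol never forms.
ionol: reached.
Reached: zeline, sylide, and ionol — 3 of the 4.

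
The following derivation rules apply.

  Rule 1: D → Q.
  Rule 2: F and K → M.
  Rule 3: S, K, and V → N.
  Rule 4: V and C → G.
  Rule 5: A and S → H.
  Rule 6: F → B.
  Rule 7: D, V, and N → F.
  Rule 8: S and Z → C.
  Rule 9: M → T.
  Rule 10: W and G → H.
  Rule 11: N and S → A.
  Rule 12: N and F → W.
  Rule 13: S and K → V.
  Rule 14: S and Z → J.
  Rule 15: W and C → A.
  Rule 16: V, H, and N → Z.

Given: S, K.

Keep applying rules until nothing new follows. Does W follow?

No

W would need N and F (Rule 12), but F is never established.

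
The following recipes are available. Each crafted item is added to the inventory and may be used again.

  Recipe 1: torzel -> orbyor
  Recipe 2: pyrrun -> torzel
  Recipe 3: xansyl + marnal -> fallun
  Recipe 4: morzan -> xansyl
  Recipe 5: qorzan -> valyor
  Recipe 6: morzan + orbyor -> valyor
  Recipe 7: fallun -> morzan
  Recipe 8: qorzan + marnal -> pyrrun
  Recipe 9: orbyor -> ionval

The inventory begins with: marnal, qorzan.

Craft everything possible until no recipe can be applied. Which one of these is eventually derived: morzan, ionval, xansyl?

ionval

Using Recipe 8, qorzan and marnal make pyrrun.
pyrrun -> torzel (Recipe 2).
torzel -> orbyor (Recipe 1).
orbyor -> ionval (Recipe 9).
morzan would need fallun (Recipe 7), but fallun is never obtained. xansyl would need morzan (Recipe 4), but morzan is never obtained.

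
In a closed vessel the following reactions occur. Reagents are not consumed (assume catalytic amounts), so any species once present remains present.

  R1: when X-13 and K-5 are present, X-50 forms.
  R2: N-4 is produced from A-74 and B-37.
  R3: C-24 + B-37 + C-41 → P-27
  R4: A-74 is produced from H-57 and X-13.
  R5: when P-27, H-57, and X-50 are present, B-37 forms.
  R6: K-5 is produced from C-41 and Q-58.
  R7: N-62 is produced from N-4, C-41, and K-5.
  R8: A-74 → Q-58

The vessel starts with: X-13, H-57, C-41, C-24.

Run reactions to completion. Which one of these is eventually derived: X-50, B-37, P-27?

X-50

H-57 and X-13 present → A-74 forms (R4).
A-74 present → Q-58 forms (R8).
C-41 and Q-58 present → K-5 forms (R6).
X-13 and K-5 present → X-50 forms (R1).
P-27 would need C-24, B-37, and C-41 (R3), but B-37 never forms. B-37 would need P-27, H-57, and X-50 (R5), but P-27 never forms.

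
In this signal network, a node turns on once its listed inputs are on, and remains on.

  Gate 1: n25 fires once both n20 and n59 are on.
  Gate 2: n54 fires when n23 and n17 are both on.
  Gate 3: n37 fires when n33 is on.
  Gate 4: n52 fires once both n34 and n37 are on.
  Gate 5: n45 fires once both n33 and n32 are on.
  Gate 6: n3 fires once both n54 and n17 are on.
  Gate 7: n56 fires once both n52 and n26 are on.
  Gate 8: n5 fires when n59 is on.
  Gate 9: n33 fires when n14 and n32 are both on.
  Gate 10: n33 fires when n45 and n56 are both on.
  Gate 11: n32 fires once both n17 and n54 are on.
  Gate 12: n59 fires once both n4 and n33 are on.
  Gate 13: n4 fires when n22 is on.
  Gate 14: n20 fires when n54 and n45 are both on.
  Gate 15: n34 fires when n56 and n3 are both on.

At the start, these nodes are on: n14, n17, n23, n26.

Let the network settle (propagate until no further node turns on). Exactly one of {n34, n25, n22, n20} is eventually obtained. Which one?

n20

Gate 2: n23 and n17 on → n54 on.
Gate 11: n17 and n54 on → n32 on.
Gate 9: n14 and n32 on → n33 on.
Gate 5: n33 and n32 on → n45 on.
n54 and n45 are on, so n20 fires (Gate 14).
n34 would need n56 and n3 (Gate 15), but n56 never turns on. No rule produces n22, and it is not given. n25 would need n20 and n59 (Gate 1), but n59 never turns on.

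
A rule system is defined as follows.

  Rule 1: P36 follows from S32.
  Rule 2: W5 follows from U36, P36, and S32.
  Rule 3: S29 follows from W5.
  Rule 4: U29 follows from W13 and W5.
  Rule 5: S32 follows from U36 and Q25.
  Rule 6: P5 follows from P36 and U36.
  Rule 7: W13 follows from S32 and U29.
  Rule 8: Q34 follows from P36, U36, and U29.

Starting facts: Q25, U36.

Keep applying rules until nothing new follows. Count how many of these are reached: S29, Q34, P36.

2

From U36 and Q25, Rule 5 gives S32.
S32 holds, so P36 follows (Rule 1).
U36, P36, and S32 hold, so W5 follows (Rule 2).
W5 holds, so S29 follows (Rule 3).
S29: reached.
Q34 would need P36, U36, and U29 (Rule 8), but U29 is never established.
P36: reached.
Reached: S29 and P36 — 2 of the 3.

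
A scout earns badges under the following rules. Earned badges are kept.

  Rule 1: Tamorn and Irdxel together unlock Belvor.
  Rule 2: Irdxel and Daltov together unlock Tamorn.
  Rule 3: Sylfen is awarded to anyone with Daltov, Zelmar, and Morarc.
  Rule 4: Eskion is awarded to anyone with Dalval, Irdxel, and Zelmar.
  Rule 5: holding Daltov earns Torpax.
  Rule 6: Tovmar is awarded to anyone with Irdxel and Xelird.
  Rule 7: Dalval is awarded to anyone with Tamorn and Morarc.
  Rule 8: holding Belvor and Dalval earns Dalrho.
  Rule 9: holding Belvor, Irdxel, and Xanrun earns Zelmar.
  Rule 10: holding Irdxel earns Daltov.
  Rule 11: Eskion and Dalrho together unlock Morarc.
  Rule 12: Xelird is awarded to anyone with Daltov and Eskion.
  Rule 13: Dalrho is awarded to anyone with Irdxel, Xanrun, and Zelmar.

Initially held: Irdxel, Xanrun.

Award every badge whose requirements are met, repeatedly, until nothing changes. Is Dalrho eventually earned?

With Irdxel, Daltov is earned (Rule 10).
With Irdxel and Daltov, Tamorn is earned (Rule 2).
With Tamorn and Irdxel, Belvor is earned (Rule 1).
With Belvor, Irdxel, and Xanrun, Zelmar is earned (Rule 9).
With Irdxel, Xanrun, and Zelmar, Dalrho is earned (Rule 13).

Yes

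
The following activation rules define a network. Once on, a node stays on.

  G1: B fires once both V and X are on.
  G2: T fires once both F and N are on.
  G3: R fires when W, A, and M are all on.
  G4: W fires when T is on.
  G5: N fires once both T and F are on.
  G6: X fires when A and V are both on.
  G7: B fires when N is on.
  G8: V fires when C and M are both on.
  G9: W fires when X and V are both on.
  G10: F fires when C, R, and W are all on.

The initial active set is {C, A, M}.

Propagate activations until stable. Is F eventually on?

Yes

G8: C and M on → V on.
G6: A and V on → X on.
G9: X and V on → W on.
W, A, and M are on, so R fires (G3).
G10: C, R, and W on → F on.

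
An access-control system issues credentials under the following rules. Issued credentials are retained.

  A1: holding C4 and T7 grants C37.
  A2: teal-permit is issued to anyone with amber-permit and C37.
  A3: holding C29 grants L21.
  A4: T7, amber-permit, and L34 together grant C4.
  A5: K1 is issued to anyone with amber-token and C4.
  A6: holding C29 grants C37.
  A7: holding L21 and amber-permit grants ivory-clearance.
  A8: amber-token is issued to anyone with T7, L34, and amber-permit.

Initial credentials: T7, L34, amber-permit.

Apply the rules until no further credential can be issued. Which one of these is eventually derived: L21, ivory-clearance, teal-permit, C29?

teal-permit

Holding T7, amber-permit, and L34 grants C4 (A4).
Holding C4 and T7 grants C37 (A1).
Holding amber-permit and C37 grants teal-permit (A2).
L21 would need C29 (A3), but C29 is never granted. ivory-clearance would need L21 and amber-permit (A7), but L21 is never granted. No rule produces C29, and it is not given.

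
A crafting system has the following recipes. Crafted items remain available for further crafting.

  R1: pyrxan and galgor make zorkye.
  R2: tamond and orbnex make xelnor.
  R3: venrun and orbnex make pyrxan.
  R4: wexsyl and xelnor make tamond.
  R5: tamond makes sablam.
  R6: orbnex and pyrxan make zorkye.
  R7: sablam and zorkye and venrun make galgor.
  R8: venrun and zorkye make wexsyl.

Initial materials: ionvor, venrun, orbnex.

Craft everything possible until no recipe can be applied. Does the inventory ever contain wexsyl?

venrun and orbnex → pyrxan (R3).
orbnex and pyrxan → zorkye (R6).
Using R8, venrun and zorkye make wexsyl.

Yes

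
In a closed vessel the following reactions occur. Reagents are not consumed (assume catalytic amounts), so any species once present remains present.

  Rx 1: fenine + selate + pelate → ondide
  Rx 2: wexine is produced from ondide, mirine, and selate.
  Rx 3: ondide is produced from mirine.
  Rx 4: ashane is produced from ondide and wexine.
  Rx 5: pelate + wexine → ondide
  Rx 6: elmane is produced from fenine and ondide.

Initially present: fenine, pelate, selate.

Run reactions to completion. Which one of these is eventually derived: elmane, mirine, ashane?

elmane

fenine, selate, and pelate present → ondide forms (Rx 1).
fenine and ondide present → elmane forms (Rx 6).
No rule produces mirine, and it is not given. ashane would need ondide and wexine (Rx 4), but wexine never forms.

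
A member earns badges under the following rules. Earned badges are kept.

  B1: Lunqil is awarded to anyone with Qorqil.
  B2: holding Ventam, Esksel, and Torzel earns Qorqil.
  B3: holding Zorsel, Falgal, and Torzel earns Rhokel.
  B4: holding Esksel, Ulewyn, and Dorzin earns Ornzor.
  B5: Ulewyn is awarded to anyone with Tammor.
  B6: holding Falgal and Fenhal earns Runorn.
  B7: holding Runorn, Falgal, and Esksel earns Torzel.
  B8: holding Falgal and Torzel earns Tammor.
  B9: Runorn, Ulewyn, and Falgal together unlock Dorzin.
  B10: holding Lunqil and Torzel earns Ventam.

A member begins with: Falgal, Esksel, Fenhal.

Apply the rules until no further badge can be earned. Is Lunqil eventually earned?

No

Lunqil would need Qorqil (B1), but Qorqil is never earned.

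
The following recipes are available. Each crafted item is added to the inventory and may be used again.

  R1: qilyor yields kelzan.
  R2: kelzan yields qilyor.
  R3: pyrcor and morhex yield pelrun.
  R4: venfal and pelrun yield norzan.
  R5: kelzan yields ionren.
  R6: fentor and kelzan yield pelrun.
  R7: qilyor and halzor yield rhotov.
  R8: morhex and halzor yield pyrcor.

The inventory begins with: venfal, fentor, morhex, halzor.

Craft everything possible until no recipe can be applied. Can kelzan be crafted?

No

kelzan would need qilyor (R1), but qilyor is never obtained.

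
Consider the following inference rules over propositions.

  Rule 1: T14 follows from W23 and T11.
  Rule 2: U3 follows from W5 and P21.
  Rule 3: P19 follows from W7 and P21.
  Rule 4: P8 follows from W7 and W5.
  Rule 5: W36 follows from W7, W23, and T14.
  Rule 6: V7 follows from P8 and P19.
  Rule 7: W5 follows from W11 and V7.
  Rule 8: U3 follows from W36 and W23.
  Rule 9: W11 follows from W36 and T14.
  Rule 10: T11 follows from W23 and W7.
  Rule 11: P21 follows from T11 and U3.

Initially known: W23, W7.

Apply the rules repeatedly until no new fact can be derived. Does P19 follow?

From W23 and W7, Rule 10 gives T11.
W23 and T11 hold, so T14 follows (Rule 1).
W7, W23, and T14 hold, so W36 follows (Rule 5).
W36 and W23 hold, so U3 follows (Rule 8).
T11 and U3 hold, so P21 follows (Rule 11).
From W7 and P21, Rule 3 gives P19.

Yes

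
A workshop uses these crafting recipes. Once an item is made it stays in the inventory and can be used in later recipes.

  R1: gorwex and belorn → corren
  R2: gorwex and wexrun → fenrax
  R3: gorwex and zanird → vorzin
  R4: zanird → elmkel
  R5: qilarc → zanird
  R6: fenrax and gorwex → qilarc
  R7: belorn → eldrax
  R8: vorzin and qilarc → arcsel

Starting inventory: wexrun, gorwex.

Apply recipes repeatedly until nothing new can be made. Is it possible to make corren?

No

corren would need gorwex and belorn (R1), but belorn is never obtained.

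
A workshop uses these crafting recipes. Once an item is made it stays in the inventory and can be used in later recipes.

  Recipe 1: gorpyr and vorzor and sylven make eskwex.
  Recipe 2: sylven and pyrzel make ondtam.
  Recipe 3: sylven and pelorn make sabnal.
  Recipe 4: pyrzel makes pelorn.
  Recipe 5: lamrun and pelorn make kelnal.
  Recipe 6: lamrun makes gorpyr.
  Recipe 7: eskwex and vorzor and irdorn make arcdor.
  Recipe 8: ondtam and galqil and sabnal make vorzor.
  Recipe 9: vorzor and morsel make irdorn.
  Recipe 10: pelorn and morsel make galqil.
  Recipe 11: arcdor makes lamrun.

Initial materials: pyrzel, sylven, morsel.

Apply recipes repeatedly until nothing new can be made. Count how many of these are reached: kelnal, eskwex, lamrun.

0

kelnal would need lamrun and pelorn (Recipe 5), but lamrun is never obtained.
eskwex would need gorpyr, vorzor, and sylven (Recipe 1), but gorpyr is never obtained.
lamrun would need arcdor (Recipe 11), but arcdor is never obtained.
None of the 3 are reached.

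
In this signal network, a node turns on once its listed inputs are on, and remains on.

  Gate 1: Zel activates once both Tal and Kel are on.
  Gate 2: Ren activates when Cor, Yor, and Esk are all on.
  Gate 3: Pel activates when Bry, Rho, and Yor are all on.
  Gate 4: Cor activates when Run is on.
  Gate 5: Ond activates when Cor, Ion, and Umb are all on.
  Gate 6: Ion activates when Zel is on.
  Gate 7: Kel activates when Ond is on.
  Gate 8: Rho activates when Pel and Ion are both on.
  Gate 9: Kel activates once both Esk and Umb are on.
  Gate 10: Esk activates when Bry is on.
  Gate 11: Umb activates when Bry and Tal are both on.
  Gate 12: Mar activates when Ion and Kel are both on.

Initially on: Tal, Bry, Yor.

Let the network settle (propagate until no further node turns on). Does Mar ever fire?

Yes

Bry and Tal are on, so Umb activates (Gate 11).
Gate 10: Bry on → Esk on.
Esk and Umb are on, so Kel activates (Gate 9).
Tal and Kel are on, so Zel activates (Gate 1).
Zel is on, so Ion activates (Gate 6).
Gate 12: Ion and Kel on → Mar on.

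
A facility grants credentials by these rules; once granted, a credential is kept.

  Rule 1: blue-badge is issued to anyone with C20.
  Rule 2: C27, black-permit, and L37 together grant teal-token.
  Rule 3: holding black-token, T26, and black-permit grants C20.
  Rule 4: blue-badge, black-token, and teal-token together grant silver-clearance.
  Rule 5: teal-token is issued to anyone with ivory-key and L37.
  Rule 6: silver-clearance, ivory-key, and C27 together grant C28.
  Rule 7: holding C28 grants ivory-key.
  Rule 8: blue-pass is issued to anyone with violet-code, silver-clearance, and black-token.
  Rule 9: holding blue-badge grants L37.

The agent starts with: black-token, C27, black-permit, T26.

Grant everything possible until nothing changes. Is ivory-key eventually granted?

No

ivory-key would need C28 (Rule 7), but C28 is never granted.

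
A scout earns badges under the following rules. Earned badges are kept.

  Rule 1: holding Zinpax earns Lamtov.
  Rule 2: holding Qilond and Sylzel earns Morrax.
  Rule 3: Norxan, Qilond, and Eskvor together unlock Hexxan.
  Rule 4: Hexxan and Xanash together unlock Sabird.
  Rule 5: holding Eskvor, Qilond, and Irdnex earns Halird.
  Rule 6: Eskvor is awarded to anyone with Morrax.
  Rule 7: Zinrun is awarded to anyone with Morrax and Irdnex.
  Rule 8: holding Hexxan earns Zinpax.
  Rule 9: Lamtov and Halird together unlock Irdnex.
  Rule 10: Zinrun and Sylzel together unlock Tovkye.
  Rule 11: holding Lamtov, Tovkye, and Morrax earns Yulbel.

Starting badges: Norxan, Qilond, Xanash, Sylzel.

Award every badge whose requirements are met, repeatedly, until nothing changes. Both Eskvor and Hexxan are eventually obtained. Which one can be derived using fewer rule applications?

Eskvor

Eskvor: With Qilond and Sylzel, Morrax is earned (Rule 2). With Morrax, Eskvor is earned (Rule 6). [2 rule applications]
Hexxan: With Qilond and Sylzel, Morrax is earned (Rule 2). With Morrax, Eskvor is earned (Rule 6). With Norxan, Qilond, and Eskvor, Hexxan is earned (Rule 3). [3 rule applications]
Eskvor needs fewer.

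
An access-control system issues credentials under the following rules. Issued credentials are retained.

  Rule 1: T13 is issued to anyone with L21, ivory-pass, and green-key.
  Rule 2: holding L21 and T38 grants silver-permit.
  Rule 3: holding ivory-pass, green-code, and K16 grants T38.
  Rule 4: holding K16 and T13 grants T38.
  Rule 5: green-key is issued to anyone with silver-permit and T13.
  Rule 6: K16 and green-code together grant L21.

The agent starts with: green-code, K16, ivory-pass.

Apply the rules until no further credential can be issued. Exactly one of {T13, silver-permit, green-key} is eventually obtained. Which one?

silver-permit

Holding ivory-pass, green-code, and K16 grants T38 (Rule 3).
Holding K16 and green-code grants L21 (Rule 6).
Holding L21 and T38 grants silver-permit (Rule 2).
T13 would need L21, ivory-pass, and green-key (Rule 1), but green-key is never granted. green-key would need silver-permit and T13 (Rule 5), but T13 is never granted.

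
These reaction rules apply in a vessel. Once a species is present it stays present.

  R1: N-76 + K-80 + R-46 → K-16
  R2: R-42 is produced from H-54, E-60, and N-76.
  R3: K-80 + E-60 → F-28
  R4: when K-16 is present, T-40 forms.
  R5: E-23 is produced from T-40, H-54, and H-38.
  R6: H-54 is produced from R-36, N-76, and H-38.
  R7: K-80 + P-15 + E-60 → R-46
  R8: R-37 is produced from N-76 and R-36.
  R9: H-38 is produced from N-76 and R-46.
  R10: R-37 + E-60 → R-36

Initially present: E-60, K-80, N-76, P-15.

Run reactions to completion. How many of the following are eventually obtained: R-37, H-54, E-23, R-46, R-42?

1

K-80, P-15, and E-60 present → R-46 forms (R7).
R-37 would need N-76 and R-36 (R8), but R-36 never forms.
H-54 would need R-36, N-76, and H-38 (R6), but R-36 never forms.
E-23 would need T-40, H-54, and H-38 (R5), but H-54 never forms.
R-46: reached.
R-42 would need H-54, E-60, and N-76 (R2), but H-54 never forms.
Reached: R-46 — 1 of the 5.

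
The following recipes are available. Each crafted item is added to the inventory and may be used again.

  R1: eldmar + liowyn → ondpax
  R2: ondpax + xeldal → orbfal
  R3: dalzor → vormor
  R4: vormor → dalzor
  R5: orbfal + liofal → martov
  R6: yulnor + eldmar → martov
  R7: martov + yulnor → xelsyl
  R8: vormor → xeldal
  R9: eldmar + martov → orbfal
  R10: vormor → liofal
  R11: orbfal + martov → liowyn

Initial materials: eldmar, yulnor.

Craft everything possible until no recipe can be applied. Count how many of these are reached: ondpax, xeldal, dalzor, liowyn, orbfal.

3

yulnor + eldmar → martov (R6).
Using R9, eldmar and martov make orbfal.
Using R11, orbfal and martov make liowyn.
eldmar + liowyn → ondpax (R1).
ondpax: reached.
xeldal would need vormor (R8), but vormor is never obtained.
dalzor would need vormor (R4), but vormor is never obtained.
liowyn: reached.
orbfal: reached.
Reached: ondpax, liowyn, and orbfal — 3 of the 5.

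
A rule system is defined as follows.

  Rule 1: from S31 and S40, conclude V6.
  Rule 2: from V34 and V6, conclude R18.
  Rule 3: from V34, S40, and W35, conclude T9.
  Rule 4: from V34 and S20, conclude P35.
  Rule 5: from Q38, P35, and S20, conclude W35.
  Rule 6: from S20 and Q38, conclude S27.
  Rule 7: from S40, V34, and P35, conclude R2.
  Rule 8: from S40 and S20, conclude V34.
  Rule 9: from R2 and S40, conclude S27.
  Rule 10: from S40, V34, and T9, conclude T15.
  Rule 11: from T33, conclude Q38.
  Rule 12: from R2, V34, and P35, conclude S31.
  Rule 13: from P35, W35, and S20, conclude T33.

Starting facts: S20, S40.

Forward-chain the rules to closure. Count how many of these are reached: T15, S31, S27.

2

S40 and S20 hold, so V34 follows (Rule 8).
From V34 and S20, Rule 4 gives P35.
From S40, V34, and P35, Rule 7 gives R2.
R2, V34, and P35 hold, so S31 follows (Rule 12).
From R2 and S40, Rule 9 gives S27.
T15 would need S40, V34, and T9 (Rule 10), but T9 is never established.
S31: reached.
S27: reached.
Reached: S31 and S27 — 2 of the 3.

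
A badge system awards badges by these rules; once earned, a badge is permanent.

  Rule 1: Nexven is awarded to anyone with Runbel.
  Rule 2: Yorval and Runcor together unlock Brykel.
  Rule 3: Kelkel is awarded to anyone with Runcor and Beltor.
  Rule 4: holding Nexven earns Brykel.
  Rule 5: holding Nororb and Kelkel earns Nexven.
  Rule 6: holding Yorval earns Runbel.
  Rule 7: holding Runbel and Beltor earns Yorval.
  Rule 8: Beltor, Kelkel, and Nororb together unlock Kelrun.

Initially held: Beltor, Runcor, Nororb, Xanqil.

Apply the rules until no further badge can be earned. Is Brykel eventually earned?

With Runcor and Beltor, Kelkel is earned (Rule 3).
With Nororb and Kelkel, Nexven is earned (Rule 5).
With Nexven, Brykel is earned (Rule 4).

Yes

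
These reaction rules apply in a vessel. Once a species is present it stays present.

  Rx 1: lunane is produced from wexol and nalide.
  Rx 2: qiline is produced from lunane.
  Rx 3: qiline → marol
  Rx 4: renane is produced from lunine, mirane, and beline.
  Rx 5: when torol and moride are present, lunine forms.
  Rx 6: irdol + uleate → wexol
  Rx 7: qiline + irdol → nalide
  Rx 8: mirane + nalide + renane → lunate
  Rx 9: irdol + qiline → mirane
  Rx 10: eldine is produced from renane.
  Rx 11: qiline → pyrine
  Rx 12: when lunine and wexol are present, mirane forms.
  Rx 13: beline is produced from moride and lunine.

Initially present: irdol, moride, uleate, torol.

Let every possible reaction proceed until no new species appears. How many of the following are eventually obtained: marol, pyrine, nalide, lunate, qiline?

marol would need qiline (Rx 3), but qiline never forms.
pyrine would need qiline (Rx 11), but qiline never forms.
nalide would need qiline and irdol (Rx 7), but qiline never forms.
lunate would need mirane, nalide, and renane (Rx 8), but nalide never forms.
qiline would need lunane (Rx 2), but lunane never forms.
None of the 5 are reached.

0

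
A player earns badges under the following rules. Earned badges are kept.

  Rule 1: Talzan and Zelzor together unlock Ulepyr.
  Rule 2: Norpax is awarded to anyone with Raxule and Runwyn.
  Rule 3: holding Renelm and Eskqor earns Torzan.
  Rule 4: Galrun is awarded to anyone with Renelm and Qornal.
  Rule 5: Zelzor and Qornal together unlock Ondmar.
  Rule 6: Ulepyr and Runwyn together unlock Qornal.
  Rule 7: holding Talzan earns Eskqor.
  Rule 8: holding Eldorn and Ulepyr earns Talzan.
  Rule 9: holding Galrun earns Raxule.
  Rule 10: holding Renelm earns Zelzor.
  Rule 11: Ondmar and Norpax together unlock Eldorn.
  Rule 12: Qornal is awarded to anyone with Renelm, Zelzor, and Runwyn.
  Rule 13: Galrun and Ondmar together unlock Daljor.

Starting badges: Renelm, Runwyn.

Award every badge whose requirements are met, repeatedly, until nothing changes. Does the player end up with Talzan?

Talzan would need Eldorn and Ulepyr (Rule 8), but Ulepyr is never earned.

No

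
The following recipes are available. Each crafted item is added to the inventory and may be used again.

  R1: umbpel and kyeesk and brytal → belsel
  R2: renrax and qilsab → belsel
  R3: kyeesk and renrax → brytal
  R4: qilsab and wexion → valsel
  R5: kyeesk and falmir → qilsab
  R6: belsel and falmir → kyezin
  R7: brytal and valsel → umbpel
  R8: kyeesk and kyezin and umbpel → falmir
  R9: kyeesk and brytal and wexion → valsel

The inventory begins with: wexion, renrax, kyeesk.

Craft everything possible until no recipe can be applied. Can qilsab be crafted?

No

qilsab would need kyeesk and falmir (R5), but falmir is never obtained.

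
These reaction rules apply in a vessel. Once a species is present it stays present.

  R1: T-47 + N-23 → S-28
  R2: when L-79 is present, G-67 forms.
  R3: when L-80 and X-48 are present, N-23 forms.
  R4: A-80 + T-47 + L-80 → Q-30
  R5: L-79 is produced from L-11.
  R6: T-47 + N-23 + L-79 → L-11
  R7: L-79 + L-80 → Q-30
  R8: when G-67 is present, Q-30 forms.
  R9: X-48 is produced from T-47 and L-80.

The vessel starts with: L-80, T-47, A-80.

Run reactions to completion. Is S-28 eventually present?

Yes

T-47 and L-80 present → X-48 forms (R9).
L-80 and X-48 present → N-23 forms (R3).
T-47 and N-23 present → S-28 forms (R1).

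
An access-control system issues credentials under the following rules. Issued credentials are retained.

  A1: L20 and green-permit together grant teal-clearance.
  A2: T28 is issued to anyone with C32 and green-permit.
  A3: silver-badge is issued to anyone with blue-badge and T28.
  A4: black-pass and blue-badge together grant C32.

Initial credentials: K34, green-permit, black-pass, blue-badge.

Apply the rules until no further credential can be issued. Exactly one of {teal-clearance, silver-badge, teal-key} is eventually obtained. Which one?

silver-badge

Holding black-pass and blue-badge grants C32 (A4).
Holding C32 and green-permit grants T28 (A2).
Holding blue-badge and T28 grants silver-badge (A3).
No rule produces teal-key, and it is not given. teal-clearance would need L20 and green-permit (A1), but L20 is never granted.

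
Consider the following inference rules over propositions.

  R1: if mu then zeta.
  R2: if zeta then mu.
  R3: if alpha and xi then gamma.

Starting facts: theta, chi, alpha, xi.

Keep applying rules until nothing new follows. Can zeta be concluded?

No

zeta would need mu (R1), but mu is never established.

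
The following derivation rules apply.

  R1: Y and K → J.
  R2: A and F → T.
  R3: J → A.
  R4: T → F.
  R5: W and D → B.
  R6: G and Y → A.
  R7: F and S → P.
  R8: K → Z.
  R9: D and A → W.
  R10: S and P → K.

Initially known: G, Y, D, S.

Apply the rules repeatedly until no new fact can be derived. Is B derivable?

Yes

G and Y hold, so A follows (R6).
D and A hold, so W follows (R9).
From W and D, R5 gives B.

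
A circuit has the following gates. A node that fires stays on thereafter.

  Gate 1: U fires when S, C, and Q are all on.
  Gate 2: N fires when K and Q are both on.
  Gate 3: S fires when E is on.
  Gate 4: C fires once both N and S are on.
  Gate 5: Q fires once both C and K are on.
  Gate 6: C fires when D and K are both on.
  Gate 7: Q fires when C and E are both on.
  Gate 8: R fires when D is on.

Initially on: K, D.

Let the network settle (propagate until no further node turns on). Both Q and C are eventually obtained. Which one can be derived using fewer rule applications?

C

C: Gate 6: D and K on → C on. [1 rule application]
Q: Gate 6: D and K on → C on. Gate 5: C and K on → Q on. [2 rule applications]
C needs fewer.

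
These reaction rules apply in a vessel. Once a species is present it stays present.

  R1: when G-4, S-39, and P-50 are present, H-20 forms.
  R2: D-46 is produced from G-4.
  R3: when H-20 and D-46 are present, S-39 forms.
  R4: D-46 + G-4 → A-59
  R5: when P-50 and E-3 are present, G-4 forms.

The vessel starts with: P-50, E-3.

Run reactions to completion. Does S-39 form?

S-39 would need H-20 and D-46 (R3), but H-20 never forms.

No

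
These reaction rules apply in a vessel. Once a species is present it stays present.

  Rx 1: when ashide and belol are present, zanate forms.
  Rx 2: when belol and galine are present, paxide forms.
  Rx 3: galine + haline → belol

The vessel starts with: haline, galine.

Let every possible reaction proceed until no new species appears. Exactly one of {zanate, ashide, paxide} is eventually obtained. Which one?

paxide

galine and haline present → belol forms (Rx 3).
belol and galine present → paxide forms (Rx 2).
No rule produces ashide, and it is not given. zanate would need ashide and belol (Rx 1), but ashide never forms.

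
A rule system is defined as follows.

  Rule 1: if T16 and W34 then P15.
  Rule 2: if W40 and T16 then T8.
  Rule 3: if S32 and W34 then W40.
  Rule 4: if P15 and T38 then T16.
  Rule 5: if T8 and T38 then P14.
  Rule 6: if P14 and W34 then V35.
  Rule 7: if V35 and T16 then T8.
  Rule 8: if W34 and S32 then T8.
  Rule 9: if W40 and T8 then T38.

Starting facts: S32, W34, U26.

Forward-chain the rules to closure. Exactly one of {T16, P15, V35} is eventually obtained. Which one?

W34 and S32 hold, so T8 follows (Rule 8).
S32 and W34 hold, so W40 follows (Rule 3).
From W40 and T8, Rule 9 gives T38.
From T8 and T38, Rule 5 gives P14.
From P14 and W34, Rule 6 gives V35.
T16 would need P15 and T38 (Rule 4), but P15 is never established. P15 would need T16 and W34 (Rule 1), but T16 is never established.

V35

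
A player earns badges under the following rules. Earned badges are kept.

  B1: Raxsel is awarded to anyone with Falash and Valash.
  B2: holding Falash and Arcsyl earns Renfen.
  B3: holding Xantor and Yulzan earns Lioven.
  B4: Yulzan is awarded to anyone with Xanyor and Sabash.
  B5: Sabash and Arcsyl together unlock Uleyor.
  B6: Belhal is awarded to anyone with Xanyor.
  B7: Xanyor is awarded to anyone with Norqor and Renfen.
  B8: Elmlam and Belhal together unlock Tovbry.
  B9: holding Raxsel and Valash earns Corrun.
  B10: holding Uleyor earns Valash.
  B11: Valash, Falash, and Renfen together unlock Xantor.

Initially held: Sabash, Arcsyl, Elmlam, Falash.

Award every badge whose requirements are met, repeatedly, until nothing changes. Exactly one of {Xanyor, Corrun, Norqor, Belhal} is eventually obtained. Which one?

With Sabash and Arcsyl, Uleyor is earned (B5).
With Uleyor, Valash is earned (B10).
With Falash and Valash, Raxsel is earned (B1).
With Raxsel and Valash, Corrun is earned (B9).
Belhal would need Xanyor (B6), but Xanyor is never earned. Xanyor would need Norqor and Renfen (B7), but Norqor is never earned. No rule produces Norqor, and it is not given.

Corrun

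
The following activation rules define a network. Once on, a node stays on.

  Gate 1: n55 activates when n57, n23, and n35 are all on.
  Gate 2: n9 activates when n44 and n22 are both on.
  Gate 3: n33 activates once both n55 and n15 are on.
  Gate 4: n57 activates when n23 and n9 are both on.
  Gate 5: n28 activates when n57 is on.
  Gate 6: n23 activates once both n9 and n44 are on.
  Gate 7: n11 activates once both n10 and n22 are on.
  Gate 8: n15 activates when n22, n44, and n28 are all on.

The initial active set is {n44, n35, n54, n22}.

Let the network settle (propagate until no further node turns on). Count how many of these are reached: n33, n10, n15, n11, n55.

3

Gate 2: n44 and n22 on → n9 on.
Gate 6: n9 and n44 on → n23 on.
Gate 4: n23 and n9 on → n57 on.
n57, n23, and n35 are on, so n55 activates (Gate 1).
n57 is on, so n28 activates (Gate 5).
Gate 8: n22, n44, and n28 on → n15 on.
n55 and n15 are on, so n33 activates (Gate 3).
n33: reached.
No rule produces n10, and it is not given.
n15: reached.
n11 would need n10 and n22 (Gate 7), but n10 never turns on.
n55: reached.
Reached: n33, n15, and n55 — 3 of the 5.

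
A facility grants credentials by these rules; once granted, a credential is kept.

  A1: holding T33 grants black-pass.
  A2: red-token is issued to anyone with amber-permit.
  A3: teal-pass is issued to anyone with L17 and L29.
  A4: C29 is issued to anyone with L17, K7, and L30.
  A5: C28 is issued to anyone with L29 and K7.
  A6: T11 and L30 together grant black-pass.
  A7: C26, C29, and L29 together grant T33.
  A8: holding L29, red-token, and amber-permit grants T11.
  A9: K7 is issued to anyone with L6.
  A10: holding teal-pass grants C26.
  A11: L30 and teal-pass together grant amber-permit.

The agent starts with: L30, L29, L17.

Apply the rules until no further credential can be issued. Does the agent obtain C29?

No

C29 would need L17, K7, and L30 (A4), but K7 is never granted.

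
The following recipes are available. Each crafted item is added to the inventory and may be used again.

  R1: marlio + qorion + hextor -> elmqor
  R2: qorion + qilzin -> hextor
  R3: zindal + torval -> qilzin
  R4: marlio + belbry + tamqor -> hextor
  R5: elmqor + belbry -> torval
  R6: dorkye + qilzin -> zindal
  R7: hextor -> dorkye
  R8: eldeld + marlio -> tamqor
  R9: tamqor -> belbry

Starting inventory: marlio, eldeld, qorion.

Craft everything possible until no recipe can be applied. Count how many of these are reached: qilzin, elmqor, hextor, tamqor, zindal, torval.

eldeld + marlio -> tamqor (R8).
tamqor -> belbry (R9).
Using R4, marlio, belbry, and tamqor make hextor.
marlio + qorion + hextor -> elmqor (R1).
Using R5, elmqor and belbry make torval.
qilzin would need zindal and torval (R3), but zindal is never obtained.
elmqor: reached.
hextor: reached.
tamqor: reached.
zindal would need dorkye and qilzin (R6), but qilzin is never obtained.
torval: reached.
Reached: elmqor, hextor, tamqor, and torval — 4 of the 6.

4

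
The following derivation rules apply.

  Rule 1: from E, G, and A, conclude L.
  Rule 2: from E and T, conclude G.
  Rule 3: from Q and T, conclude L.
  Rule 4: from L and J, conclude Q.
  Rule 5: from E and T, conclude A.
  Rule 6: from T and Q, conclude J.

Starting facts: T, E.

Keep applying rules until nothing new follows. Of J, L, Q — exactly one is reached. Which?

L

From E and T, Rule 2 gives G.
E and T hold, so A follows (Rule 5).
From E, G, and A, Rule 1 gives L.
Q would need L and J (Rule 4), but J is never established. J would need T and Q (Rule 6), but Q is never established.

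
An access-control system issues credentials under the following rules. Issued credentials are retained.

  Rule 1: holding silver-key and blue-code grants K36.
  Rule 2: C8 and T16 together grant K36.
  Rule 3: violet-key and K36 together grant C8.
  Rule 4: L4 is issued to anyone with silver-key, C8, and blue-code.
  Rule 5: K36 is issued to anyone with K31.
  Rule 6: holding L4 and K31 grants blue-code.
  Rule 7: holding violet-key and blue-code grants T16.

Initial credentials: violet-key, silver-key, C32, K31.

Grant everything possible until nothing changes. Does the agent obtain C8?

Holding K31 grants K36 (Rule 5).
Holding violet-key and K36 grants C8 (Rule 3).

Yes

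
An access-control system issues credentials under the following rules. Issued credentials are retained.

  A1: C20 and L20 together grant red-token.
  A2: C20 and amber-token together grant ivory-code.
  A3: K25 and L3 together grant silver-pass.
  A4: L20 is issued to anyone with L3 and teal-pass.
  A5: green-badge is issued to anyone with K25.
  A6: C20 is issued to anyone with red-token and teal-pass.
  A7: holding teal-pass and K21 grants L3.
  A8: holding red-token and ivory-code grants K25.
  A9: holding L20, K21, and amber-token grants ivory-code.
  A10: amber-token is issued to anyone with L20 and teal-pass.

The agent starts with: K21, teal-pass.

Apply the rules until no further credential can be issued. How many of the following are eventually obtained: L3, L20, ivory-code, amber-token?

Holding teal-pass and K21 grants L3 (A7).
Holding L3 and teal-pass grants L20 (A4).
Holding L20 and teal-pass grants amber-token (A10).
Holding L20, K21, and amber-token grants ivory-code (A9).
L3: reached.
L20: reached.
ivory-code: reached.
amber-token: reached.
All 4 are reached.

4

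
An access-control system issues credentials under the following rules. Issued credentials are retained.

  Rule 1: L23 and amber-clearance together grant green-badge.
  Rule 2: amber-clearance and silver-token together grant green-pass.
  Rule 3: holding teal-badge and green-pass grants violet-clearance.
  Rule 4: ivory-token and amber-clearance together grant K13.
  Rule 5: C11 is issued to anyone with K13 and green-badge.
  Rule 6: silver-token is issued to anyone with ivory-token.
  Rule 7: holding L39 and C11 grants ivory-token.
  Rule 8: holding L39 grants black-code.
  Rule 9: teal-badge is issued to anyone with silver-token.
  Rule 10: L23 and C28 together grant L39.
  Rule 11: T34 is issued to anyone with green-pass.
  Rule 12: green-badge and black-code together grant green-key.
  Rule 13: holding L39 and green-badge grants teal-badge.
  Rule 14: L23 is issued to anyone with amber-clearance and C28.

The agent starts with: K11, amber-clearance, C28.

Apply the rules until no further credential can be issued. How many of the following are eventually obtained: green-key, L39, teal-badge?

3

Holding amber-clearance and C28 grants L23 (Rule 14).
Holding L23 and amber-clearance grants green-badge (Rule 1).
Holding L23 and C28 grants L39 (Rule 10).
Holding L39 and green-badge grants teal-badge (Rule 13).
Holding L39 grants black-code (Rule 8).
Holding green-badge and black-code grants green-key (Rule 12).
green-key: reached.
L39: reached.
teal-badge: reached.
All 3 are reached.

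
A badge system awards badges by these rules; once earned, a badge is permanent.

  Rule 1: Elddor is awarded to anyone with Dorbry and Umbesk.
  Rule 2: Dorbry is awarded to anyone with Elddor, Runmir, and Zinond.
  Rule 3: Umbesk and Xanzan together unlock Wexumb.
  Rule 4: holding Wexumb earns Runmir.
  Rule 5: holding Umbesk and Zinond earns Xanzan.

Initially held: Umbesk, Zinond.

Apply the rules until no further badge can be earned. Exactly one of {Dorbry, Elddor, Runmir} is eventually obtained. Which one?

Runmir

With Umbesk and Zinond, Xanzan is earned (Rule 5).
With Umbesk and Xanzan, Wexumb is earned (Rule 3).
With Wexumb, Runmir is earned (Rule 4).
Elddor would need Dorbry and Umbesk (Rule 1), but Dorbry is never earned. Dorbry would need Elddor, Runmir, and Zinond (Rule 2), but Elddor is never earned.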